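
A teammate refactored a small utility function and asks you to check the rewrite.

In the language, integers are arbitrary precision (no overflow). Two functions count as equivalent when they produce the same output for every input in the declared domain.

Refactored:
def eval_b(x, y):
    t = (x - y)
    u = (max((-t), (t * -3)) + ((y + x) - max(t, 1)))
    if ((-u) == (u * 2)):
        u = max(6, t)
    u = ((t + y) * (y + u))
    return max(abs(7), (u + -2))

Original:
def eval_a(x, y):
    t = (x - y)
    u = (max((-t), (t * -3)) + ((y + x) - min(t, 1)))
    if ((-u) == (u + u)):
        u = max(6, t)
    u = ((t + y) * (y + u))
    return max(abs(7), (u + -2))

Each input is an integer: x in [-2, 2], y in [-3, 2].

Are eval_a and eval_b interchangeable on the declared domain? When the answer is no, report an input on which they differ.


These are not equivalent — on x=-2, y=-2 the outputs split (10 vs 12).
eval_a: t becomes 0; next u becomes -4; next ((-u) == (u + u)) evaluates to false; next u becomes 12; next final value 10
eval_b: t becomes 0; next u becomes -5; next ((-u) == (u * 2)) evaluates to false; next u becomes 14; next final value 12
verdict: not equivalent; witness: x=-2, y=-2


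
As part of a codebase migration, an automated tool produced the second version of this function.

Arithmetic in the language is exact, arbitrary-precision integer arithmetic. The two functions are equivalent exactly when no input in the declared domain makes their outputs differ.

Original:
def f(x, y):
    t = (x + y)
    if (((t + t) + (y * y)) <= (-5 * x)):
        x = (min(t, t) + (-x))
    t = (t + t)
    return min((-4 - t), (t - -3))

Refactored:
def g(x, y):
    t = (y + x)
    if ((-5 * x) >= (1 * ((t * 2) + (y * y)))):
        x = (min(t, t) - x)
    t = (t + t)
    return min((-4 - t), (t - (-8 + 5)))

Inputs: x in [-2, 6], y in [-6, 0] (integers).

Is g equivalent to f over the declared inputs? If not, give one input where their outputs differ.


Changes here: constant usage differs, and comparison usage differs, and arithmetic usage differs; the full 63-point sweep finds no disagreement.
verdict: equivalent


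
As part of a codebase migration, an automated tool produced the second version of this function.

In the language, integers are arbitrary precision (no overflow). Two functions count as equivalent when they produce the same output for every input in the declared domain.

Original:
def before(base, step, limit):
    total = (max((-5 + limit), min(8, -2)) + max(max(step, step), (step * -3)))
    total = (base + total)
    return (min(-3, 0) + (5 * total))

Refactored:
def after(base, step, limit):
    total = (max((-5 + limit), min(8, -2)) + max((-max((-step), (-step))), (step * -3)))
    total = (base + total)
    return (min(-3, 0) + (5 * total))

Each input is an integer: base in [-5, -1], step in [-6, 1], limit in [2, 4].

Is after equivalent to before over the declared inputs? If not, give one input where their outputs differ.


Equivalent. Whatever the rewrite altered, no input in the stated domain can expose a difference.
Sweeping the whole domain (120 inputs) finds no disagreement.
Spot check at base=-3, step=-1, limit=3 — before: total := 1 | total := -2 | result -13. after: total := 1 | total := -2 | result -13. Both give -13.
verdict: equivalent


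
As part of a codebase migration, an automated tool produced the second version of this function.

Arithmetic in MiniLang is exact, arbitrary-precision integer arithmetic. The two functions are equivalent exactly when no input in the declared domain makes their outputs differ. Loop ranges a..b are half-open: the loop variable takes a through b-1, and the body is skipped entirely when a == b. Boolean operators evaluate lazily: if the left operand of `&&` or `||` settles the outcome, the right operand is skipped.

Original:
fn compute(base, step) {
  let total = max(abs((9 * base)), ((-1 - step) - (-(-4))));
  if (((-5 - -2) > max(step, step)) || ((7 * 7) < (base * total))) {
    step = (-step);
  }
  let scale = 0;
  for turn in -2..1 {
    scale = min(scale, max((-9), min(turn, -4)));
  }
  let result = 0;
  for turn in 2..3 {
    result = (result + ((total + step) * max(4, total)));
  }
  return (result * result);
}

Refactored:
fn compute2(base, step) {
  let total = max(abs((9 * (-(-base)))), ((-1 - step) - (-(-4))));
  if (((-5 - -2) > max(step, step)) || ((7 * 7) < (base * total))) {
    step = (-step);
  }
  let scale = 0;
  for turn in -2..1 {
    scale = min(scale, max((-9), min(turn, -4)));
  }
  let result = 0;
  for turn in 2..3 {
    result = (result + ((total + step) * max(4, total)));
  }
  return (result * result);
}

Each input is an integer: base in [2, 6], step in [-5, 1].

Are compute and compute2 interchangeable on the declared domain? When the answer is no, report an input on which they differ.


Equivalent — the differences include same computation, different form, yet no declared input distinguishes the two.
Tracing base=6, step=-5: compute: total := 54 | (((-5 - -2) > max(step, step)) || ((7 * 7) < (base * total))): true | step := 5 | scale := 0 | iter turn=-2: | scale := -4 | iter turn=-1: | scale := -4 | iter turn=0: | scale := -4 | result := 0 | iter turn=2: | result := 3186 | result 10150596 | compute2: total := 54 | (((-5 - -2) > max(step, step)) || ((7 * 7) < (base * total))): true | step := 5 | scale := 0 | iter turn=-2: | scale := -4 | iter turn=-1: | scale := -4 | iter turn=0: | scale := -4 | result := 0 | iter turn=2: | result := 3186 | result 10150596 — matching result 10150596.
Across all 35 domain points the two functions coincide.
verdict: equivalent


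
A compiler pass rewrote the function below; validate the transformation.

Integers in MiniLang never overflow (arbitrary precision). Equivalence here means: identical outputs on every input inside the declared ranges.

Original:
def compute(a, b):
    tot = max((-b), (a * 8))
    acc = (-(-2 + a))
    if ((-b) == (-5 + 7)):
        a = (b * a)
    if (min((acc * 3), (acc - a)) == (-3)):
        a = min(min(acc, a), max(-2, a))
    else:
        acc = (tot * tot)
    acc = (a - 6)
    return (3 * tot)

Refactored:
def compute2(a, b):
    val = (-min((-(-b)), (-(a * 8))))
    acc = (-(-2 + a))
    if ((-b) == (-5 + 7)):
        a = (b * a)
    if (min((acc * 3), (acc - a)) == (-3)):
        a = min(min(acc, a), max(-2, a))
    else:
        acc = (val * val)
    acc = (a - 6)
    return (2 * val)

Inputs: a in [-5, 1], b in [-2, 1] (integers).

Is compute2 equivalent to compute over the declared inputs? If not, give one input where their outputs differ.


Consider the input a=-5, b=-2.
compute: tot becomes 2; next acc becomes 7; next ((-b) == (-5 + 7)) evaluates to true; next a becomes 10; next (min((acc * 3), (acc - a)) == (-3)) evaluates to true; next a becomes 7; next acc becomes 1; next final value 6
compute2: val becomes 2; next acc becomes 7; next ((-b) == (-5 + 7)) evaluates to true; next a becomes 10; next (min((acc * 3), (acc - a)) == (-3)) evaluates to true; next a becomes 7; next acc becomes 1; next final value 4
6 != 4, so the rewrite changes behavior.
verdict: not equivalent; witness: a=-5, b=-2


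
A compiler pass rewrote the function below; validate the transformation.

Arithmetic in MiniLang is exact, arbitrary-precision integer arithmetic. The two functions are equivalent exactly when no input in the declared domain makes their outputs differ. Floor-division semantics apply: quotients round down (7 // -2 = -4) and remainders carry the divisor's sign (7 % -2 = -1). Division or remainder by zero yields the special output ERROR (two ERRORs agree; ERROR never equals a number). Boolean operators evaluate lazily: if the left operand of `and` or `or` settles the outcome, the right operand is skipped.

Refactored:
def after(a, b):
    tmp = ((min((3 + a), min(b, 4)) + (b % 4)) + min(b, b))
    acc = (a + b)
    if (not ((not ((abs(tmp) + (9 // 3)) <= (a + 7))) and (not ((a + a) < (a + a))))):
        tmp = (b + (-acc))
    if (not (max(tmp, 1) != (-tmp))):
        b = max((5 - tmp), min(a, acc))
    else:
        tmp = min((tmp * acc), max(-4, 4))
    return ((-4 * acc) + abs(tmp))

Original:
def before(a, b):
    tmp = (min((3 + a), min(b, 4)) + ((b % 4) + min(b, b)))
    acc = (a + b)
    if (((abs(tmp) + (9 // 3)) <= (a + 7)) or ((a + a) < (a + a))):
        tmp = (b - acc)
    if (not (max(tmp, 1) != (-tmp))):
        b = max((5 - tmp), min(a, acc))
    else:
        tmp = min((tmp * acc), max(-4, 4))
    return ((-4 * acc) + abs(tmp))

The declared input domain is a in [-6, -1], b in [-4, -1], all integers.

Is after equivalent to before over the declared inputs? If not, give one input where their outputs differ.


Side by side, the visible changes include: arithmetic usage differs, and boolean connective usage differs.
As a probe, take a=-5, b=-2: before runs tmp := -2 | acc := -7 | (((abs(tmp) + (9 // 3)) <= (a + 7)) or ((a + a) < (a + a))): false | (not (max(tmp, 1) != (-tmp))): false | tmp := 4 | result 32; after runs tmp := -2 | acc := -7 | (not ((not ((abs(tmp) + (9 // 3)) <= (a + 7))) and (not ((a + a) < (a + a))))): false | (not (max(tmp, 1) != (-tmp))): false | tmp := 4 | result 32; both end at 32.
Across all 24 domain points the two functions coincide.
verdict: equivalent


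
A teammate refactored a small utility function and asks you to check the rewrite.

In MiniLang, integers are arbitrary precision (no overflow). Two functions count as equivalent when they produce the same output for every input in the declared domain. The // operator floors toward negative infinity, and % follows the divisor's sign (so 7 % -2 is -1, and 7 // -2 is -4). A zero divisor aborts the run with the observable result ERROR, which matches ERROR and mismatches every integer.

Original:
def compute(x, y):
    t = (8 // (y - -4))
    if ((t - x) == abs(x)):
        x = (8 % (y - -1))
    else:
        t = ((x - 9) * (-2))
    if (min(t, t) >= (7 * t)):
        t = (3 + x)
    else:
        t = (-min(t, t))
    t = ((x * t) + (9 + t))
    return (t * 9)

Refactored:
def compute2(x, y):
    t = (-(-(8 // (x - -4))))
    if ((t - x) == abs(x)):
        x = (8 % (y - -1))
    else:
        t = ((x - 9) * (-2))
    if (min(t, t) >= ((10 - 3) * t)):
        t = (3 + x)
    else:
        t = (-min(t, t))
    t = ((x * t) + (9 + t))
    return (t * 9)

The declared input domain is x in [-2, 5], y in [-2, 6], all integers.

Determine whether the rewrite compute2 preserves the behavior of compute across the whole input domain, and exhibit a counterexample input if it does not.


These are not equivalent — on x=-2, y=5 the outputs split (216 vs 279).
compute: t becomes 0; next ((t - x) == abs(x)) evaluates to true; next x becomes 2; next (min(t, t) >= (7 * t)) evaluates to true; next t becomes 5; next t becomes 24; next final value 216
compute2: t becomes 4; next ((t - x) == abs(x)) evaluates to false; next t becomes 22; next (min(t, t) >= ((10 - 3) * t)) evaluates to false; next t becomes -22; next t becomes 31; next final value 279
verdict: not equivalent; witness: x=-2, y=5


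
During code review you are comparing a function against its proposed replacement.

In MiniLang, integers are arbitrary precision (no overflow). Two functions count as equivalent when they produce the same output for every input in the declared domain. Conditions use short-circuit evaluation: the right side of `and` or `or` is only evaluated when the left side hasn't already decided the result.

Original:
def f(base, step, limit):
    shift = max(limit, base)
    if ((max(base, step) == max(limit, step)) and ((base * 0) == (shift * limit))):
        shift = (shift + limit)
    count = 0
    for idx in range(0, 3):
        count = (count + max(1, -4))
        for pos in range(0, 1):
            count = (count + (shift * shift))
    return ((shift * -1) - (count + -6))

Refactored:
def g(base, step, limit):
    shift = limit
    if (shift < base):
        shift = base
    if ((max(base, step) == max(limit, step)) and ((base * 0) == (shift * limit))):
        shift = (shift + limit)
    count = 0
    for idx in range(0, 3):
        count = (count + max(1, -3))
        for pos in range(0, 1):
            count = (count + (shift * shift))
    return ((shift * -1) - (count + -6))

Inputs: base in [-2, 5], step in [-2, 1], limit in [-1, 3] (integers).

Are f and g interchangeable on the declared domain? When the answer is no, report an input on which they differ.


Equivalent. The suspicious edit (`-4` became `-3`) never changes the result for any input inside the declared domain.
Sweeping the whole domain (160 inputs) finds no disagreement.
Tracing base=5, step=1, limit=-1: f: shift := 5 | ((max(base, step) == max(limit, step)) and ((base * 0) == (shift * limit))): false | count := 0 | iter idx=0: | count := 1 | iter pos=0: | count := 26 | iter idx=1: | count := 27 | iter pos=0: | count := 52 | iter idx=2: | count := 53 | iter pos=0: | count := 78 | result -77 | g: shift := -1 | (shift < base): true | shift := 5 | ((max(base, step) == max(limit, step)) and ((base * 0) == (shift * limit))): false | count := 0 | iter idx=0: | count := 1 | iter pos=0: | count := 26 | iter idx=1: | count := 27 | iter pos=0: | count := 52 | iter idx=2: | count := 53 | iter pos=0: | count := 78 | result -77 — matching result -77.
verdict: equivalent


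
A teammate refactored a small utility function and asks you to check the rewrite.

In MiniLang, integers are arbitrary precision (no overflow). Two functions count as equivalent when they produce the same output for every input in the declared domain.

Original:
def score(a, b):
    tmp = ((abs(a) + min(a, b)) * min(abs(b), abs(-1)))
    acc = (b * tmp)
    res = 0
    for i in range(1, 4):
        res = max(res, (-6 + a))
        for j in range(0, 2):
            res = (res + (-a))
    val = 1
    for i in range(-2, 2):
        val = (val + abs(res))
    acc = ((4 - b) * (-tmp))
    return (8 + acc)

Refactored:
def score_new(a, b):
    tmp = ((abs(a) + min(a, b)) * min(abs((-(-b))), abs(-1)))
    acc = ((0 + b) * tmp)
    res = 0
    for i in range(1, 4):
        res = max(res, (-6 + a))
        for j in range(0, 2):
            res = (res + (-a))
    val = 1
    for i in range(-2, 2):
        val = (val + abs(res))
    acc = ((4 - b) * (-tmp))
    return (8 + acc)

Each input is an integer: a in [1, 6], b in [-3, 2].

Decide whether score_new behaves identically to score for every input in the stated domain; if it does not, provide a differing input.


Side by side, the visible changes include: constant usage differs; also arithmetic usage differs.
Spot check at a=3, b=0 — score: tmp := 0 | acc := 0 | res := 0 | iter i=1: | res := 0 | iter j=0: | res := -3 | iter j=1: | res := -6 | iter i=2: | res := -3 | iter j=0: | res := -6 | iter j=1: | res := -9 | iter i=3: | res := -3 | iter j=0: | res := -6 | iter j=1: | res := -9 | val := 1 | iter i=-2: | val := 10 | iter i=-1: | val := 19 | iter i=0: | val := 28 | iter i=1: | val := 37 | acc := 0 | result 8. score_new: tmp := 0 | acc := 0 | res := 0 | iter i=1: | res := 0 | iter j=0: | res := -3 | iter j=1: | res := -6 | iter i=2: | res := -3 | iter j=0: | res := -6 | iter j=1: | res := -9 | iter i=3: | res := -3 | iter j=0: | res := -6 | iter j=1: | res := -9 | val := 1 | iter i=-2: | val := 10 | iter i=-1: | val := 19 | iter i=0: | val := 28 | iter i=1: | val := 37 | acc := 0 | result 8. Both give 8.
An exhaustive pass over the 36 declared inputs shows identical outputs.
verdict: equivalent


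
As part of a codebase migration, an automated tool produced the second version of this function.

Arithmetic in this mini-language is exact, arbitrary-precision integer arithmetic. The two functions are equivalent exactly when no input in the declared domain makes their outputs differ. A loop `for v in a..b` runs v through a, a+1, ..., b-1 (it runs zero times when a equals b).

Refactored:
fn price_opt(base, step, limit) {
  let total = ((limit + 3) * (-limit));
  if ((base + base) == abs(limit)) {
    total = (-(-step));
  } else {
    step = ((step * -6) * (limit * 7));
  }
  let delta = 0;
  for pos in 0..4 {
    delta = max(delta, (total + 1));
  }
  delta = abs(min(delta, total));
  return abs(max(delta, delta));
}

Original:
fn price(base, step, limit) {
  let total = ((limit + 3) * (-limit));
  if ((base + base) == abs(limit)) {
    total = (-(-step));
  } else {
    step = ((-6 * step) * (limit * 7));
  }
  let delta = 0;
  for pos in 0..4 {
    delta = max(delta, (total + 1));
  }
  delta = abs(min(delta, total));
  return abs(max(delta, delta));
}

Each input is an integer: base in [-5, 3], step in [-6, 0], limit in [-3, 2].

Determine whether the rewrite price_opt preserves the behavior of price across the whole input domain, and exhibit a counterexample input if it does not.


Reading the diff, among the changes: same computation, different form.
Spot check at base=2, step=-3, limit=1 — price: total = -4; ((base + base) == abs(limit)) -> false; step = 126; delta = 0; [pos=0]; delta = 0; [pos=1]; delta = 0; [pos=2]; delta = 0; [pos=3]; delta = 0; delta = 4; return 4. price_opt: total = -4; ((base + base) == abs(limit)) -> false; step = 126; delta = 0; [pos=0]; delta = 0; [pos=1]; delta = 0; [pos=2]; delta = 0; [pos=3]; delta = 0; delta = 4; return 4. Both give 4.
Sweeping the whole domain (378 inputs) finds no disagreement.
verdict: equivalent


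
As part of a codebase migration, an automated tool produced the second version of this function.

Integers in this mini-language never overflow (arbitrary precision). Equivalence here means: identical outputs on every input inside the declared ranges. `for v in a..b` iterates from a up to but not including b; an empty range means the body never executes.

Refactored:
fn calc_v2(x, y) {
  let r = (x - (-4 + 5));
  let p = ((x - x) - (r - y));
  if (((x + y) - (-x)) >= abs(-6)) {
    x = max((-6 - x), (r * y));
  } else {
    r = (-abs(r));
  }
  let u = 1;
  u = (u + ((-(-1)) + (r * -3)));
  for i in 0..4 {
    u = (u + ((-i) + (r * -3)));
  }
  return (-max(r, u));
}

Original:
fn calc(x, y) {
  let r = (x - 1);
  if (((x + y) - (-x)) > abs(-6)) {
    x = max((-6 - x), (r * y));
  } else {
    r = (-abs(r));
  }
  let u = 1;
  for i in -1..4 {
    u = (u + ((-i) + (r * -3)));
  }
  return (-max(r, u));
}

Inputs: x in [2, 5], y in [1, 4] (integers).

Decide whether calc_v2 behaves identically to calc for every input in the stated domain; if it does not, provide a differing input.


There is a counterexample at x=2, y=2: -11 on one side, -1 on the other.
calc: r = 1; (((x + y) - (-x)) > abs(-6)) -> false; r = -1; u = 1; [i=-1]; u = 5; [i=0]; u = 8; [i=1]; u = 10; [i=2]; u = 11; [i=3]; u = 11; return -11
calc_v2: r = 1; p = 1; (((x + y) - (-x)) >= abs(-6)) -> true; x = 2; u = 1; u = -1; [i=0]; u = -4; [i=1]; u = -8; [i=2]; u = -13; [i=3]; u = -19; return -1
verdict: not equivalent; witness: x=2, y=2


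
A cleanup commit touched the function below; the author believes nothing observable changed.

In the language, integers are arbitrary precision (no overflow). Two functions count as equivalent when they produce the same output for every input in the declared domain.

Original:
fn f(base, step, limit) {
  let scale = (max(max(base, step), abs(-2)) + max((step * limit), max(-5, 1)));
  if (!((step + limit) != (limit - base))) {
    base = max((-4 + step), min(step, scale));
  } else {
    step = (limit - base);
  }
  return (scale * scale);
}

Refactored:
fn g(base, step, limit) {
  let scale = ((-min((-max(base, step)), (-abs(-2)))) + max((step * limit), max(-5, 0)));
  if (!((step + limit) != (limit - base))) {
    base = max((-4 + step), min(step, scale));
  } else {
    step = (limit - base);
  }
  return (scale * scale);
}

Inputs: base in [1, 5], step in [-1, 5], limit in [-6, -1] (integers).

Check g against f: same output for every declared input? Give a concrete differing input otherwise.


There is a counterexample at base=1, step=0, limit=-6: 9 on one side, 4 on the other.
f: scale becomes 3; next (!((step + limit) != (limit - base))) evaluates to false; next step becomes -7; next final value 9
g: scale becomes 2; next (!((step + limit) != (limit - base))) evaluates to false; next step becomes -7; next final value 4
verdict: not equivalent; witness: base=1, step=0, limit=-6


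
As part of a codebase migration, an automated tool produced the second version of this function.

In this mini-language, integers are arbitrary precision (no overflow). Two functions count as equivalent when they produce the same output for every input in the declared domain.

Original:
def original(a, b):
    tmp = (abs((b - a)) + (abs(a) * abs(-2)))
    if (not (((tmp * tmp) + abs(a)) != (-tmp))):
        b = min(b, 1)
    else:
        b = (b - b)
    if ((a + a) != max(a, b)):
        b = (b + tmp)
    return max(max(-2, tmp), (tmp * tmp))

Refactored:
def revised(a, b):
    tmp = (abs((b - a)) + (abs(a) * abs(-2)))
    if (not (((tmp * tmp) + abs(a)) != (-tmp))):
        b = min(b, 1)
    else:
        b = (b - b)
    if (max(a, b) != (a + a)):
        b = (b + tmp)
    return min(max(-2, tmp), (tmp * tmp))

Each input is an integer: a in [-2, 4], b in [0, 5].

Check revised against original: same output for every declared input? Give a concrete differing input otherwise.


Evaluate both at a=-2, b=0.
original: tmp becomes 6; next (not (((tmp * tmp) + abs(a)) != (-tmp))) evaluates to false; next b becomes 0; next ((a + a) != max(a, b)) evaluates to true; next b becomes 6; next final value 36
revised: tmp becomes 6; next (not (((tmp * tmp) + abs(a)) != (-tmp))) evaluates to false; next b becomes 0; next (max(a, b) != (a + a)) evaluates to true; next b becomes 6; next final value 6
36 and 6 differ, so these are not the same function on this domain.
verdict: not equivalent; witness: a=-2, b=0


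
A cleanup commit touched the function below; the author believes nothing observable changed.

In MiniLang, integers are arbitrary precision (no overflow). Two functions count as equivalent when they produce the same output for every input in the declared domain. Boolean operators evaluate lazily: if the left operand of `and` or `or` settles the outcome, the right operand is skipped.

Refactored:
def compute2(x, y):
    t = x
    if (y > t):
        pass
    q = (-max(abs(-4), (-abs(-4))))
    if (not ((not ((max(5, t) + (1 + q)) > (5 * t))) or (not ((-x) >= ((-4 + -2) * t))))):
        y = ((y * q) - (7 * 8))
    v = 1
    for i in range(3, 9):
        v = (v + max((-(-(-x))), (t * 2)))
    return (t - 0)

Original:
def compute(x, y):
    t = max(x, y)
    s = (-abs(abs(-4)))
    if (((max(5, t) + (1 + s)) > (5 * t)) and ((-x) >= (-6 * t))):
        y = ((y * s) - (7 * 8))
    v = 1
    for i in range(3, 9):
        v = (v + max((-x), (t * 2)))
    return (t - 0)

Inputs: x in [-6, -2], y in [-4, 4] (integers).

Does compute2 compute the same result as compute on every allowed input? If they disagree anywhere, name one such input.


Evaluate both at x=-6, y=-4.
compute: t = -4; s = -4; (((max(5, t) + (1 + s)) > (5 * t)) and ((-x) >= (-6 * t))) -> false; v = 1; [i=3]; v = 7; [i=4]; v = 13; [i=5]; v = 19; [i=6]; v = 25; [i=7]; v = 31; [i=8]; v = 37; return -4
compute2: t = -6; (y > t) -> true; q = -4; (not ((not ((max(5, t) + (1 + q)) > (5 * t))) or (not ((-x) >= ((-4 + -2) * t))))) -> false; v = 1; [i=3]; v = 7; [i=4]; v = 13; [i=5]; v = 19; [i=6]; v = 25; [i=7]; v = 31; [i=8]; v = 37; return -6
-4 != -6, so the rewrite changes behavior.
verdict: not equivalent; witness: x=-6, y=-4


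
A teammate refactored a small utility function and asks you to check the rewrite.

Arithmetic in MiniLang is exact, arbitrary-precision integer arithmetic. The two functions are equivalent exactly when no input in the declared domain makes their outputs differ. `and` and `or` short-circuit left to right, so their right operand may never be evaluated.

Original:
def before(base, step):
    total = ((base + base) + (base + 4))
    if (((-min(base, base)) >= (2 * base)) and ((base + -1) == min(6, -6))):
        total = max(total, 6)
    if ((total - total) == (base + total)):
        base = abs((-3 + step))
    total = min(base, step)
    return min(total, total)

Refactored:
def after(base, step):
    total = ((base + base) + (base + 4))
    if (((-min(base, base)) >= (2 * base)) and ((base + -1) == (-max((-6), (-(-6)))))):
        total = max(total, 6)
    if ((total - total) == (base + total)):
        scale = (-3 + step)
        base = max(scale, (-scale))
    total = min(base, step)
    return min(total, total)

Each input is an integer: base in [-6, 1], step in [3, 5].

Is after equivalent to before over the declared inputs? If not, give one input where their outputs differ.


Equivalent — the differences include min/max/abs usage differs; statement counts differ; local variable names differ, yet no declared input distinguishes the two.
As a probe, take base=-5, step=4: before runs total=-11, then (((-min(base, base)) >= (2 * base)) and ((base + -1) == min(6, -6))) is true, then total=6, then ((total - total) == (base + total)) is false, then total=-5, then returns -5; after runs total=-11, then (((-min(base, base)) >= (2 * base)) and ((base + -1) == (-max((-6), (-(-6)))))) is true, then total=6, then ((total - total) == (base + total)) is false, then total=-5, then returns -5; both end at -5.
Checked all 24 inputs in the declared domain: the outputs agree on every one.
verdict: equivalent


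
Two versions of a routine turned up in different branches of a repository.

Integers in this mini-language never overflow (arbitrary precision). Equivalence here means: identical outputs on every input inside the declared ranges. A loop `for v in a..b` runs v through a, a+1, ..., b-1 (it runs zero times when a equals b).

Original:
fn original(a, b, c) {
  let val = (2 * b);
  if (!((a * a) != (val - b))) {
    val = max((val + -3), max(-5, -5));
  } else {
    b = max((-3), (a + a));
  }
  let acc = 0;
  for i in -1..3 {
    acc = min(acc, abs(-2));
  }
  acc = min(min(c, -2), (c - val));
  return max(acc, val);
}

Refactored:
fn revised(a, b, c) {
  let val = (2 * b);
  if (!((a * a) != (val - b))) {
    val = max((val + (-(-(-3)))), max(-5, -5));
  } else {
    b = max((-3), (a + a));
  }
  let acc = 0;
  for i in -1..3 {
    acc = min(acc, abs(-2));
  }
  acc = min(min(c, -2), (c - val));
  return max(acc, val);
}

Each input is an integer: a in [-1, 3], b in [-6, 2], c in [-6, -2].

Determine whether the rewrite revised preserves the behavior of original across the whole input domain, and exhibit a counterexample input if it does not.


Comparing the listings, the differences include: same computation, different form.
As a probe, take a=1, b=-2, c=-3: original runs val := -4 | (!((a * a) != (val - b))): false | b := 2 | acc := 0 | iter i=-1: | acc := 0 | iter i=0: | acc := 0 | iter i=1: | acc := 0 | iter i=2: | acc := 0 | acc := -3 | result -3; revised runs val := -4 | (!((a * a) != (val - b))): false | b := 2 | acc := 0 | iter i=-1: | acc := 0 | iter i=0: | acc := 0 | iter i=1: | acc := 0 | iter i=2: | acc := 0 | acc := -3 | result -3; both end at -3.
Across all 225 domain points the two functions coincide.
verdict: equivalent


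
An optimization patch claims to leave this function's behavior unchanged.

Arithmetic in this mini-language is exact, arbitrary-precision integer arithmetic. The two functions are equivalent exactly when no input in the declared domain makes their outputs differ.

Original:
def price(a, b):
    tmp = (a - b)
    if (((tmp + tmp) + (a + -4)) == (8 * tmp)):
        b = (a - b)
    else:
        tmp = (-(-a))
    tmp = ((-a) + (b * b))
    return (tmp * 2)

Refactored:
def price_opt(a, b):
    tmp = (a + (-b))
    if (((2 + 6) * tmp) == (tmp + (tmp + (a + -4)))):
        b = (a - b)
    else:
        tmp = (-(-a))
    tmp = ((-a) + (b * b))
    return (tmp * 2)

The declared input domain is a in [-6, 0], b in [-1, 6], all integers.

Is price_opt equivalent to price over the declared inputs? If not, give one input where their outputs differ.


Comparing the listings, the differences include: constant usage differs; also arithmetic usage differs.
Spot check at a=-1, b=2 — price: tmp becomes -3; next (((tmp + tmp) + (a + -4)) == (8 * tmp)) evaluates to false; next tmp becomes -1; next tmp becomes 5; next final value 10. price_opt: tmp becomes -3; next (((2 + 6) * tmp) == (tmp + (tmp + (a + -4)))) evaluates to false; next tmp becomes -1; next tmp becomes 5; next final value 10. Both give 10.
Every one of the 56 inputs gives matching results.
verdict: equivalent


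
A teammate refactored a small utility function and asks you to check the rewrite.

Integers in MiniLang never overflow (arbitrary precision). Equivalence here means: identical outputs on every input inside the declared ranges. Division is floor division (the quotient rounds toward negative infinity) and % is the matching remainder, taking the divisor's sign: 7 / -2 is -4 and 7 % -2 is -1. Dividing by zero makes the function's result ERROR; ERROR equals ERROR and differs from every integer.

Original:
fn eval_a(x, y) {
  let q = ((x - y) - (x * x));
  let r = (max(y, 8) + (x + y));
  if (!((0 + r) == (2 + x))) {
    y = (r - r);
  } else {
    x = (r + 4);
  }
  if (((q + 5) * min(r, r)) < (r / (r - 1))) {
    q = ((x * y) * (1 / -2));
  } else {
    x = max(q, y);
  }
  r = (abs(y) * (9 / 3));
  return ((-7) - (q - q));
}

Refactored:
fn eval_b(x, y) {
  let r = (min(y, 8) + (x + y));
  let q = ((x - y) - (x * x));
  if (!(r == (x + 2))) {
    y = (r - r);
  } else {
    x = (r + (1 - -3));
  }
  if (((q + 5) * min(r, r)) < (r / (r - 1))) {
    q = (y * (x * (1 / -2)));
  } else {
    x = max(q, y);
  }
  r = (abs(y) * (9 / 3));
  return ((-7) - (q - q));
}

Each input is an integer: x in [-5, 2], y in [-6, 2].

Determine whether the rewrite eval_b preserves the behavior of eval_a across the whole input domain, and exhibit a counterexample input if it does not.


Evaluate both at x=-5, y=-2.
eval_a: q=-28, then r=1, then (!((0 + r) == (2 + x))) is true, then y=0, then a zero divisor aborts: ERROR
eval_b: r=-9, then q=-28, then (!(r == (x + 2))) is true, then y=0, then (((q + 5) * min(r, r)) < (r / (r - 1))) is false, then x=0, then r=0, then returns -7
ERROR and -7 differ, so these are not the same function on this domain.
verdict: not equivalent; witness: x=-5, y=-2


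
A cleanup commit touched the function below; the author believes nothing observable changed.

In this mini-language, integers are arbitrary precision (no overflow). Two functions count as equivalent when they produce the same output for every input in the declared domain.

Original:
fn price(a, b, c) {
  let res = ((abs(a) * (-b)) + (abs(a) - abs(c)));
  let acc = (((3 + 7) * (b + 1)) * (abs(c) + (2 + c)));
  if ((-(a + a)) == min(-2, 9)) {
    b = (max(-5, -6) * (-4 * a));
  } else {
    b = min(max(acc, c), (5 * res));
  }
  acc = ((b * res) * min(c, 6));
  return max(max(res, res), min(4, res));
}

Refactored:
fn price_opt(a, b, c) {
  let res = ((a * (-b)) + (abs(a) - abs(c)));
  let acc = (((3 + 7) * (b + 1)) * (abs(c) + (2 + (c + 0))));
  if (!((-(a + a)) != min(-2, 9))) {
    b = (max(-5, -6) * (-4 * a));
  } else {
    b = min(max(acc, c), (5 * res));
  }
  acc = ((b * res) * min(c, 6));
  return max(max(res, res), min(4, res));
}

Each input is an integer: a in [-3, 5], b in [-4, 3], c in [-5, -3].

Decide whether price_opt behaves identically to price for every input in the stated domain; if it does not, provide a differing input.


Run the pair on a=-3, b=-4, c=-5.
price: res := 10 | acc := -60 | ((-(a + a)) == min(-2, 9)): false | b := -5 | acc := 250 | result 10
price_opt: res := -14 | acc := -60 | (!((-(a + a)) != min(-2, 9))): false | b := -70 | acc := -4900 | result -14
10 vs -14 — the two versions disagree here.
verdict: not equivalent; witness: a=-3, b=-4, c=-5


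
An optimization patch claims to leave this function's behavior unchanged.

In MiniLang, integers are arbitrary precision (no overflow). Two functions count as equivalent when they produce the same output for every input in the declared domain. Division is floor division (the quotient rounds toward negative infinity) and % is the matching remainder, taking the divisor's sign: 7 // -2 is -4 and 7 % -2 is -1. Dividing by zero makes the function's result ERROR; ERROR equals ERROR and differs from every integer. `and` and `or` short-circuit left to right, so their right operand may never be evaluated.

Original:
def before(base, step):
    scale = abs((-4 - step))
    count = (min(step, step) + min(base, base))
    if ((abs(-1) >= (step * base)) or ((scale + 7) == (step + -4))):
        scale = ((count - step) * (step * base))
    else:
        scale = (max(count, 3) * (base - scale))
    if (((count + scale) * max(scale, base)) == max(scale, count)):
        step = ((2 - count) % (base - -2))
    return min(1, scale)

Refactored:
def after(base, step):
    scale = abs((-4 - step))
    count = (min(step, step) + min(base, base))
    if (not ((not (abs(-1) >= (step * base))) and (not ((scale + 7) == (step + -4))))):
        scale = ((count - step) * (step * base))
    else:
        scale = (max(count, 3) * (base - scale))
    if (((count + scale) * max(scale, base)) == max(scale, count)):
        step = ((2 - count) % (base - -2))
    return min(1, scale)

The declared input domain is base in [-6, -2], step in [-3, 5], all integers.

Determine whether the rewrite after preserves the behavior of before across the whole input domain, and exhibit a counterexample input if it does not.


Although boolean connective usage differs, 45/45 inputs agree.
verdict: equivalent


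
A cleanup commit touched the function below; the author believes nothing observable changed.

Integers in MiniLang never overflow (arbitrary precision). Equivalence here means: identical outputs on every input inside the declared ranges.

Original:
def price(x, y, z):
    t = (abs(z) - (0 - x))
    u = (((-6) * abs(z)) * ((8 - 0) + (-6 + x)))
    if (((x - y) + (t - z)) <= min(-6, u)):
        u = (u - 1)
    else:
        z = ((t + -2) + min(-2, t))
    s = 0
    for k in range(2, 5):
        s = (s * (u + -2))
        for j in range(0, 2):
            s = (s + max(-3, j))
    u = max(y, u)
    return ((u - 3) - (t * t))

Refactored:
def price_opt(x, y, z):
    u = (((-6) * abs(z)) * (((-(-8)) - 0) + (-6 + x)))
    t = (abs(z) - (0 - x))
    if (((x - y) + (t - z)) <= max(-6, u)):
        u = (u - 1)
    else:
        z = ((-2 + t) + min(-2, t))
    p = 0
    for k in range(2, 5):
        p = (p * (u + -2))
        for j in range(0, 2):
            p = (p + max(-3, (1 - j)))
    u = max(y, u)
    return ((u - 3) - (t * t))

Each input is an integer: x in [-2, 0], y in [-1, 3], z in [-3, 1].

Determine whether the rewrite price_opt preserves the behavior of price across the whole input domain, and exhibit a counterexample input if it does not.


Not equivalent: x=-2, y=-1, z=-1 separates them (-4 vs -5).
price: t = -1; u = 0; (((x - y) + (t - z)) <= min(-6, u)) -> false; z = -5; s = 0; [k=2]; s = 0; [j=0]; s = 0; [j=1]; s = 1; [k=3]; s = -2; [j=0]; s = -2; [j=1]; s = -1; [k=4]; s = 2; [j=0]; s = 2; [j=1]; s = 3; u = 0; return -4
price_opt: u = 0; t = -1; (((x - y) + (t - z)) <= max(-6, u)) -> true; u = -1; p = 0; [k=2]; p = 0; [j=0]; p = 1; [j=1]; p = 1; [k=3]; p = -3; [j=0]; p = -2; [j=1]; p = -2; [k=4]; p = 6; [j=0]; p = 7; [j=1]; p = 7; u = -1; return -5
verdict: not equivalent; witness: x=-2, y=-1, z=-1


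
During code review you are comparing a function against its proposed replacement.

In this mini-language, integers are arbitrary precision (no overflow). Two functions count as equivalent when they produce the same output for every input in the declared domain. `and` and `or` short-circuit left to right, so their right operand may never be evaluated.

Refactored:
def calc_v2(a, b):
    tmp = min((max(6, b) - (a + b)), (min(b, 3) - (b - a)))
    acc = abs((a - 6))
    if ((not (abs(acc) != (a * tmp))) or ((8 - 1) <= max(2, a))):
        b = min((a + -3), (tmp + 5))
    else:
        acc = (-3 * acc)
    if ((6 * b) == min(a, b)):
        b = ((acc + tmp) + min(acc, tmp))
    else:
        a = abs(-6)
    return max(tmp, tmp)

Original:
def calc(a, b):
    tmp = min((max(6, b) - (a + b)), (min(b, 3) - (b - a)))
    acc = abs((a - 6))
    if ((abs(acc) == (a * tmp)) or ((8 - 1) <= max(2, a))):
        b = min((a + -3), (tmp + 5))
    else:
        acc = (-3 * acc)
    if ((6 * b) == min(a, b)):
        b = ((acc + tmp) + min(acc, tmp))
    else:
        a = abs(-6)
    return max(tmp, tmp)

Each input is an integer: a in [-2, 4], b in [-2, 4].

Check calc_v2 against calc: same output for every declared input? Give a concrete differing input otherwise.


Although comparison usage differs, boolean connective usage differs, 49/49 inputs agree.
verdict: equivalent


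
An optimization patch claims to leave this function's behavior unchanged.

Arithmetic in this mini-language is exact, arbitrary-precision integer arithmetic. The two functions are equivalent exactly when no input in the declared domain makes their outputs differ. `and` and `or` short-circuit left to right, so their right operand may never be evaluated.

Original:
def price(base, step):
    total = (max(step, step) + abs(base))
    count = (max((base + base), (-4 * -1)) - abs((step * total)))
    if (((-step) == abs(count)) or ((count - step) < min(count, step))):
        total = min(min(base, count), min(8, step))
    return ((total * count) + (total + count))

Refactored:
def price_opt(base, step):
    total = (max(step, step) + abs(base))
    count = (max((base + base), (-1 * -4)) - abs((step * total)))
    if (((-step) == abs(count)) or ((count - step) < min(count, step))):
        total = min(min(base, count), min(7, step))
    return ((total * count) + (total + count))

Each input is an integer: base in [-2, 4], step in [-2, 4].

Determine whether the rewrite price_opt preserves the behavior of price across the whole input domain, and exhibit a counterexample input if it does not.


Equivalent. The suspicious edit (`8` became `7`) never changes the result for any input inside the declared domain.
Checked all 49 inputs in the declared domain: the outputs agree on every one.
As a probe, take base=2, step=4: price runs total := 6 | count := -20 | (((-step) == abs(count)) or ((count - step) < min(count, step))): true | total := -20 | result 360; price_opt runs total := 6 | count := -20 | (((-step) == abs(count)) or ((count - step) < min(count, step))): true | total := -20 | result 360; both end at 360.
verdict: equivalent


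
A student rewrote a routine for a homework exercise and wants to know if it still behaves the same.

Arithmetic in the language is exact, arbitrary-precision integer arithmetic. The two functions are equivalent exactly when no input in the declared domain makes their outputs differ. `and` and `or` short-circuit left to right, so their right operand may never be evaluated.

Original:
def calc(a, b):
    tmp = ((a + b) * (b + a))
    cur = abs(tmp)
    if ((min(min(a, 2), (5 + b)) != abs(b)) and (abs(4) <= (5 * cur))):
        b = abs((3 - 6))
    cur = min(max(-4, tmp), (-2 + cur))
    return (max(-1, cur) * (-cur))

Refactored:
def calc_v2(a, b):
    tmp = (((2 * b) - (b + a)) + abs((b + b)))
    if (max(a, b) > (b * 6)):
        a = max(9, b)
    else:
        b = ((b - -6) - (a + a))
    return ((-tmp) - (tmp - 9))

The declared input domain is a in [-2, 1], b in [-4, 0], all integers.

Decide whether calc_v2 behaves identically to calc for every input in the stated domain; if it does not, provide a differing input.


Try a=-2, b=-4.
calc: tmp becomes 36; next cur becomes 36; next ((min(min(a, 2), (5 + b)) != abs(b)) and (abs(4) <= (5 * cur))) evaluates to true; next b becomes 3; next cur becomes 34; next final value -1156
calc_v2: tmp becomes 6; next (max(a, b) > (b * 6)) evaluates to true; next a becomes 9; next final value -3
-1156 vs -3 — the two versions disagree here.
verdict: not equivalent; witness: a=-2, b=-4


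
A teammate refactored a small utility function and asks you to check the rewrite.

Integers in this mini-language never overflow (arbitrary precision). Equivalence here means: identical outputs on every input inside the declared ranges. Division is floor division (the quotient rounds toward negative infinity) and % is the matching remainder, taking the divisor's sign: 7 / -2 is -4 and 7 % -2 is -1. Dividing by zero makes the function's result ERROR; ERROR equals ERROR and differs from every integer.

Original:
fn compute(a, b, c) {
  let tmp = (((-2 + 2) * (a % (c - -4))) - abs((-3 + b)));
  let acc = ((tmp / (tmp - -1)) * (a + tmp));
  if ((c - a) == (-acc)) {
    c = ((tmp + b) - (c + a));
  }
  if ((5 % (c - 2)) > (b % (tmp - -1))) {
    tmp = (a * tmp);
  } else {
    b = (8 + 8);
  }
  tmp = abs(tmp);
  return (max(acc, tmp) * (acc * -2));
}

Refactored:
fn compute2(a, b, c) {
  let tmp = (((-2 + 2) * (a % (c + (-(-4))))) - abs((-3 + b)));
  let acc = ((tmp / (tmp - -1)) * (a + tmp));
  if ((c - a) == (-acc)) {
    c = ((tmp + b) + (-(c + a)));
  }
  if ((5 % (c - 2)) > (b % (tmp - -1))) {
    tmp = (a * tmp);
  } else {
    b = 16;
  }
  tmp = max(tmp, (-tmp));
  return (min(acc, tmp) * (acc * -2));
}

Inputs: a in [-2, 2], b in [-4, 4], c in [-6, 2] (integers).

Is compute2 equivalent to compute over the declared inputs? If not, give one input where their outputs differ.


Take a=-2, b=-4, c=-6.
compute: tmp := -7 | acc := -9 | ((c - a) == (-acc)): false | ((5 % (c - 2)) > (b % (tmp - -1))): true | tmp := 14 | tmp := 14 | result 252
compute2: tmp := -7 | acc := -9 | ((c - a) == (-acc)): false | ((5 % (c - 2)) > (b % (tmp - -1))): true | tmp := 14 | tmp := 14 | result -162
252 and -162 differ, so these are not the same function on this domain.
verdict: not equivalent; witness: a=-2, b=-4, c=-6
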